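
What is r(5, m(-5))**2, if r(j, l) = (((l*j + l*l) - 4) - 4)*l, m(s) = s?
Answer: 1600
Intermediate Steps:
r(j, l) = l*(-8 + l**2 + j*l) (r(j, l) = (((j*l + l**2) - 4) - 4)*l = (((l**2 + j*l) - 4) - 4)*l = ((-4 + l**2 + j*l) - 4)*l = (-8 + l**2 + j*l)*l = l*(-8 + l**2 + j*l))
r(5, m(-5))**2 = (-5*(-8 + (-5)**2 + 5*(-5)))**2 = (-5*(-8 + 25 - 25))**2 = (-5*(-8))**2 = 40**2 = 1600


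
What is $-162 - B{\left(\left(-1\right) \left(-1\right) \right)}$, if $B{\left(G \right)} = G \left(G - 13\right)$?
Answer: $-150$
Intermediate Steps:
$B{\left(G \right)} = G \left(-13 + G\right)$
$-162 - B{\left(\left(-1\right) \left(-1\right) \right)} = -162 - \left(-1\right) \left(-1\right) \left(-13 - -1\right) = -162 - 1 \left(-13 + 1\right) = -162 - 1 \left(-12\right) = -162 - -12 = -162 + 12 = -150$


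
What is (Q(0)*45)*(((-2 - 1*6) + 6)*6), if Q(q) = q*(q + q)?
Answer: 0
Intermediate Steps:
Q(q) = 2*q² (Q(q) = q*(2*q) = 2*q²)
(Q(0)*45)*(((-2 - 1*6) + 6)*6) = ((2*0²)*45)*(((-2 - 1*6) + 6)*6) = ((2*0)*45)*(((-2 - 6) + 6)*6) = (0*45)*((-8 + 6)*6) = 0*(-2*6) = 0*(-12) = 0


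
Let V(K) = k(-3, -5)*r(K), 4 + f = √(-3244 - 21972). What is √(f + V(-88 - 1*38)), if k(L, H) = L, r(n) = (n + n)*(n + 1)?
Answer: 2*√(-23626 + 2*I*√394) ≈ 0.25828 + 307.42*I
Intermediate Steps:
f = -4 + 8*I*√394 (f = -4 + √(-3244 - 21972) = -4 + √(-25216) = -4 + 8*I*√394 ≈ -4.0 + 158.8*I)
r(n) = 2*n*(1 + n) (r(n) = (2*n)*(1 + n) = 2*n*(1 + n))
V(K) = -6*K*(1 + K)
√(f + V(-88 - 1*38)) = √((-4 + 8*I*√394) - 6*(-88 - 1*38)*(1 + (-88 - 1*38))) = √((-4 + 8*I*√394) - 6*(-88 - 38)*(1 + (-88 - 38))) = √((-4 + 8*I*√394) - 6*(-126)*(1 - 126)) = √((-4 + 8*I*√394) - 6*(-126)*(-125)) = √((-4 + 8*I*√394) - 94500) = √(-94504 + 8*I*√394)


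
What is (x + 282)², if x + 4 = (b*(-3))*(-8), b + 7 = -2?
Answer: 3844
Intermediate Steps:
b = -9 (b = -7 - 2 = -9)
x = -220 (x = -4 - 9*(-3)*(-8) = -4 + 27*(-8) = -4 - 216 = -220)
(x + 282)² = (-220 + 282)² = 62² = 3844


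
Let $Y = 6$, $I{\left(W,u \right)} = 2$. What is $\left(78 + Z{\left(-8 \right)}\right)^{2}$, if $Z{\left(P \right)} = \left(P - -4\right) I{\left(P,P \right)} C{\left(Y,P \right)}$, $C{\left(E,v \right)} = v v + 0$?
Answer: $188356$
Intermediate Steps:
$C{\left(E,v \right)} = v^{2}$ ($C{\left(E,v \right)} = v^{2} + 0 = v^{2}$)
$Z{\left(P \right)} = P^{2} \left(8 + 2 P\right)$ ($Z{\left(P \right)} = \left(P - -4\right) 2 P^{2} = \left(P + 4\right) 2 P^{2} = \left(4 + P\right) 2 P^{2} = \left(8 + 2 P\right) P^{2} = P^{2} \left(8 + 2 P\right)$)
$\left(78 + Z{\left(-8 \right)}\right)^{2} = \left(78 + 2 \left(-8\right)^{2} \left(4 - 8\right)\right)^{2} = \left(78 + 2 \cdot 64 \left(-4\right)\right)^{2} = \left(78 - 512\right)^{2} = \left(-434\right)^{2} = 188356$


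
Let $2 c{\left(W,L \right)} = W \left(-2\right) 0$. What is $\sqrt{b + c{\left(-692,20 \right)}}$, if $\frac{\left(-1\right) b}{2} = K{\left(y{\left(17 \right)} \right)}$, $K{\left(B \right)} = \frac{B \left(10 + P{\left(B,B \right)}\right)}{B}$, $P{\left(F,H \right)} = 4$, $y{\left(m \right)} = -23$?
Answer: $2 i \sqrt{7} \approx 5.2915 i$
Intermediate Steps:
$c{\left(W,L \right)} = 0$ ($c{\left(W,L \right)} = \frac{W \left(-2\right) 0}{2} = \frac{- 2 W 0}{2} = \frac{1}{2} \cdot 0 = 0$)
$K{\left(B \right)} = 14$ ($K{\left(B \right)} = \frac{B \left(10 + 4\right)}{B} = \frac{B 14}{B} = \frac{14 B}{B} = 14$)
$b = -28$ ($b = \left(-2\right) 14 = -28$)
$\sqrt{b + c{\left(-692,20 \right)}} = \sqrt{-28 + 0} = \sqrt{-28} = 2 i \sqrt{7}$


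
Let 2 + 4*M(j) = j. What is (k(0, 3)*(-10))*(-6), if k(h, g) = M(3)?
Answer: 15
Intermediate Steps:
M(j) = -1/2 + j/4
k(h, g) = 1/4 (k(h, g) = -1/2 + (1/4)*3 = -1/2 + 3/4 = 1/4)
(k(0, 3)*(-10))*(-6) = ((1/4)*(-10))*(-6) = -5/2*(-6) = 15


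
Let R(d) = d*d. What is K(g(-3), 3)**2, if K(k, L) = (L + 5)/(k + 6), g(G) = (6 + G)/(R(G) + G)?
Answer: 256/169 ≈ 1.5148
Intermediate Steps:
R(d) = d**2
g(G) = (6 + G)/(G + G**2) (g(G) = (6 + G)/(G**2 + G) = (6 + G)/(G + G**2))
K(k, L) = (5 + L)/(6 + k)
K(g(-3), 3)**2 = ((5 + 3)/(6 + (6 - 3)/((-3)*(1 - 3))))**2 = (8/(6 - 1/3*3/(-2)))**2 = (8/(6 - 1/3*(-1/2)*3))**2 = (8/(6 + 1/2))**2 = (8/(13/2))**2 = ((2/13)*8)**2 = (16/13)**2 = 256/169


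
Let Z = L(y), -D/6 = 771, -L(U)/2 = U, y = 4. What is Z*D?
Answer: 37008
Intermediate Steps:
L(U) = -2*U
D = -4626 (D = -6*771 = -4626)
Z = -8 (Z = -2*4 = -8)
Z*D = -8*(-4626) = 37008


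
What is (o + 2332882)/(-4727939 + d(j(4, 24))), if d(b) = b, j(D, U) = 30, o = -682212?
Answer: -1650670/4727909 ≈ -0.34913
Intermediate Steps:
(o + 2332882)/(-4727939 + d(j(4, 24))) = (-682212 + 2332882)/(-4727939 + 30) = 1650670/(-4727909) = 1650670*(-1/4727909) = -1650670/4727909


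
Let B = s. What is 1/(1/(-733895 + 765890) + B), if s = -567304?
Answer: -31995/18150891479 ≈ -1.7627e-6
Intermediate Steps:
B = -567304
1/(1/(-733895 + 765890) + B) = 1/(1/(-733895 + 765890) - 567304) = 1/(1/31995 - 567304) = 1/(-18150891479/31995) = -31995/18150891479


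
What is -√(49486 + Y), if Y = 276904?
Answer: -√326390 ≈ -571.31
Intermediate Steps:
-√(49486 + Y) = -√(49486 + 276904) = -√326390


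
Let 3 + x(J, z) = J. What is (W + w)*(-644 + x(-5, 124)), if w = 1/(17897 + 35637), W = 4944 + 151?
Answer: -88918368306/26767 ≈ -3.3219e+6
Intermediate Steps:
x(J, z) = -3 + J
W = 5095
w = 1/53534 ≈ 1.8680e-5
(W + w)*(-644 + x(-5, 124)) = (5095 + 1/53534)*(-644 + (-3 - 5)) = 272755731*(-644 - 8)/53534 = (272755731/53534)*(-652) = -88918368306/26767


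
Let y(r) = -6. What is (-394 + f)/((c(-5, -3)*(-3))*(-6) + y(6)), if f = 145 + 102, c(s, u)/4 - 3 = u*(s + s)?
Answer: -49/790 ≈ -0.062025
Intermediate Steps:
c(s, u) = 12 + 8*s*u (c(s, u) = 12 + 4*(u*(s + s)) = 12 + 4*(u*(2*s)) = 12 + 4*(2*s*u) = 12 + 8*s*u)
f = 247
(-394 + f)/((c(-5, -3)*(-3))*(-6) + y(6)) = (-394 + 247)/(((12 + 8*(-5)*(-3))*(-3))*(-6) - 6) = -147/(((12 + 120)*(-3))*(-6) - 6) = -147/((132*(-3))*(-6) - 6) = -147/(-396*(-6) - 6) = -147/(2376 - 6) = -147/2370 = -147*1/2370 = -49/790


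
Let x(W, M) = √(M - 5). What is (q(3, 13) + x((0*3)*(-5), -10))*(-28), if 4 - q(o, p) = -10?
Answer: -392 - 28*I*√15 ≈ -392.0 - 108.44*I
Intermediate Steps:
q(o, p) = 14 (q(o, p) = 4 - 1*(-10) = 4 + 10 = 14)
x(W, M) = √(-5 + M)
(q(3, 13) + x((0*3)*(-5), -10))*(-28) = (14 + √(-5 - 10))*(-28) = (14 + √(-15))*(-28) = (14 + I*√15)*(-28) = -392 - 28*I*√15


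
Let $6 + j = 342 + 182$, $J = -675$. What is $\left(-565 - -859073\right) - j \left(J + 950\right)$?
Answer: $716058$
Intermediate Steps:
$j = 518$ ($j = -6 + \left(342 + 182\right) = -6 + 524 = 518$)
$\left(-565 - -859073\right) - j \left(J + 950\right) = \left(-565 - -859073\right) - 518 \left(-675 + 950\right) = \left(-565 + 859073\right) - 518 \cdot 275 = 858508 - 142450 = 716058$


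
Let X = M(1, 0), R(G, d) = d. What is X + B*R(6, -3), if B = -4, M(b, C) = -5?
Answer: 7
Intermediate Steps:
X = -5
X + B*R(6, -3) = -5 - 4*(-3) = -5 + 12 = 7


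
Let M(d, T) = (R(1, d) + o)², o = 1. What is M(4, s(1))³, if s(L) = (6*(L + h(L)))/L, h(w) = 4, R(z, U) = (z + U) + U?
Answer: 1000000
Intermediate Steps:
R(z, U) = z + 2*U (R(z, U) = (U + z) + U = z + 2*U)
s(L) = (24 + 6*L)/L (s(L) = (6*(L + 4))/L = (6*(4 + L))/L = (24 + 6*L)/L)
M(d, T) = (2 + 2*d)² (M(d, T) = ((1 + 2*d) + 1)² = (2 + 2*d)²)
M(4, s(1))³ = (4*(1 + 4)²)³ = (4*5²)³ = (4*25)³ = 100³ = 1000000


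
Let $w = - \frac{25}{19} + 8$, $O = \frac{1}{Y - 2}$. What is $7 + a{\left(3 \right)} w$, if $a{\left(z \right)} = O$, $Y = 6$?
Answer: $\frac{659}{76} \approx 8.6711$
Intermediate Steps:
$O = \frac{1}{4}$ ($O = \frac{1}{6 - 2} = \frac{1}{4} \approx 0.25$)
$a{\left(z \right)} = \frac{1}{4}$
$w = \frac{127}{19}$ ($w = \left(-25\right) \frac{1}{19} + 8 = - \frac{25}{19} + 8 = \frac{127}{19} \approx 6.6842$)
$7 + a{\left(3 \right)} w = 7 + \frac{1}{4} \cdot \frac{127}{19} = 7 + \frac{127}{76} = \frac{659}{76}$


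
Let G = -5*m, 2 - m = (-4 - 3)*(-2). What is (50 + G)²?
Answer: 12100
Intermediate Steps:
m = -12 (m = 2 - (-4 - 3)*(-2) = 2 - (-7)*(-2) = 2 - 1*14 = 2 - 14 = -12)
G = 60 (G = -5*(-12) = 60)
(50 + G)² = (50 + 60)² = 110² = 12100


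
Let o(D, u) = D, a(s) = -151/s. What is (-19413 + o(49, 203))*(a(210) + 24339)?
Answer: -49485079598/105 ≈ -4.7129e+8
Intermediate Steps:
(-19413 + o(49, 203))*(a(210) + 24339) = (-19413 + 49)*(-151/210 + 24339) = -19364*(-151*1/210 + 24339) = -19364*(-151/210 + 24339) = -19364*5111039/210 = -49485079598/105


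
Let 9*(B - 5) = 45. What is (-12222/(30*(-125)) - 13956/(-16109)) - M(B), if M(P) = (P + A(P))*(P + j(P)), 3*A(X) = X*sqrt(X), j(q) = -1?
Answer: -864594717/10068125 - 30*sqrt(10) ≈ -180.74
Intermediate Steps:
B = 10 (B = 5 + (1/9)*45 = 5 + 5 = 10)
A(X) = X**(3/2)/3 (A(X) = (X*sqrt(X))/3 = X**(3/2)/3)
M(P) = (-1 + P)*(P + P**(3/2)/3) (M(P) = (P + P**(3/2)/3)*(P - 1) = (P + P**(3/2)/3)*(-1 + P) = (-1 + P)*(P + P**(3/2)/3))
(-12222/(30*(-125)) - 13956/(-16109)) - M(B) = (-12222/(30*(-125)) - 13956/(-16109)) - (10**2 - 1*10 - 10*sqrt(10)/3 + 10**(5/2)/3) = (-12222/(-3750) - 13956*(-1/16109)) - (100 - 10 - 10*sqrt(10)/3 + (100*sqrt(10))/3) = (-12222*(-1/3750) + 13956/16109) - (100 - 10 - 10*sqrt(10)/3 + 100*sqrt(10)/3) = (2037/625 + 13956/16109) - (90 + 30*sqrt(10)) = 41536533/10068125 + (-90 - 30*sqrt(10)) = -864594717/10068125 - 30*sqrt(10)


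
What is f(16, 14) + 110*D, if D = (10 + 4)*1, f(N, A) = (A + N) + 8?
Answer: 1578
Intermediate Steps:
f(N, A) = 8 + A + N
D = 14 (D = 14*1 = 14)
f(16, 14) + 110*D = (8 + 14 + 16) + 110*14 = 38 + 1540 = 1578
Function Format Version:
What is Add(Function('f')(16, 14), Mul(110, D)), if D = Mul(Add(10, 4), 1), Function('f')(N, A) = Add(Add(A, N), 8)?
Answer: 1578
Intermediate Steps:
Function('f')(N, A) = Add(8, A, N)
D = 14 (D = Mul(14, 1) = 14)
Add(Function('f')(16, 14), Mul(110, D)) = Add(Add(8, 14, 16), Mul(110, 14)) = Add(38, 1540) = 1578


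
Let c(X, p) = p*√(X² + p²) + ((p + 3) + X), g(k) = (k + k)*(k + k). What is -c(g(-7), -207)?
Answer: 8 + 207*√81265 ≈ 59018.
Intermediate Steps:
g(k) = 4*k² (g(k) = (2*k)*(2*k) = 4*k²)
c(X, p) = 3 + X + p + p*√(X² + p²) (c(X, p) = p*√(X² + p²) + ((3 + p) + X) = p*√(X² + p²) + (3 + X + p) = 3 + X + p + p*√(X² + p²))
-c(g(-7), -207) = -(3 + 4*(-7)² - 207 - 207*√((4*(-7)²)² + (-207)²)) = -(3 + 4*49 - 207 - 207*√((4*49)² + 42849)) = -(3 + 196 - 207 - 207*√(196² + 42849)) = -(3 + 196 - 207 - 207*√(38416 + 42849)) = -(3 + 196 - 207 - 207*√81265) = -(-8 - 207*√81265) = 8 + 207*√81265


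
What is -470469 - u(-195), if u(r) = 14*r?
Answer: -467739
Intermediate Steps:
-470469 - u(-195) = -470469 - 14*(-195) = -470469 - 1*(-2730) = -470469 + 2730 = -467739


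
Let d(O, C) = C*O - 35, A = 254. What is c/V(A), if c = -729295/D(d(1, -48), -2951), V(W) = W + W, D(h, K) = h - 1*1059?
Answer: 729295/580136 ≈ 1.2571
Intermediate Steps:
d(O, C) = -35 + C*O
D(h, K) = -1059 + h (D(h, K) = h - 1059 = -1059 + h)
V(W) = 2*W
c = 729295/1142 (c = -729295/(-1059 + (-35 - 48*1)) = -729295/(-1059 + (-35 - 48)) = -729295/(-1059 - 83) = -729295/(-1142) = -729295*(-1/1142) = 729295/1142 ≈ 638.61)
c/V(A) = 729295/(1142*((2*254))) = (729295/1142)/508 = (729295/1142)*(1/508) = 729295/580136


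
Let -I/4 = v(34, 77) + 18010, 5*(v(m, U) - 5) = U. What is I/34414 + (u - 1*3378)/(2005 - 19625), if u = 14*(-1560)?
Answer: -20146517/30318734 ≈ -0.66449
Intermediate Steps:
v(m, U) = 5 + U/5
I = -360608/5 (I = -4*((5 + (⅕)*77) + 18010) = -4*((5 + 77/5) + 18010) = -4*(102/5 + 18010) = -4*90152/5 = -360608/5 ≈ -72122.)
u = -21840
I/34414 + (u - 1*3378)/(2005 - 19625) = -360608/5/34414 + (-21840 - 1*3378)/(2005 - 19625) = -360608/5*1/34414 + (-21840 - 3378)/(-17620) = -180304/86035 - 25218*(-1/17620) = -180304/86035 + 12609/8810 = -20146517/30318734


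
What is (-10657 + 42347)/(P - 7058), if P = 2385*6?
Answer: 15845/3626 ≈ 4.3698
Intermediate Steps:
P = 14310
(-10657 + 42347)/(P - 7058) = (-10657 + 42347)/(14310 - 7058) = 31690/7252 = 31690*(1/7252) = 15845/3626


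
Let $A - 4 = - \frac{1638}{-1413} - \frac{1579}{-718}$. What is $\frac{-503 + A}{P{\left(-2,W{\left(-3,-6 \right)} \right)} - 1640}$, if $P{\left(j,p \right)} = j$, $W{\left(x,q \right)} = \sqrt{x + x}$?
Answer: $\frac{55871695}{185096092} \approx 0.30185$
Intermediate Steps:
$W{\left(x,q \right)} = \sqrt{2} \sqrt{x}$ ($W{\left(x,q \right)} = \sqrt{2 x} = \sqrt{2} \sqrt{x}$)
$A = \frac{829483}{112726}$ ($A = 4 - \left(- \frac{1579}{718} - \frac{182}{157}\right) = 4 - - \frac{378579}{112726} = 4 + \left(\frac{182}{157} + \frac{1579}{718}\right) = 4 + \frac{378579}{112726} = \frac{829483}{112726} \approx 7.3584$)
$\frac{-503 + A}{P{\left(-2,W{\left(-3,-6 \right)} \right)} - 1640} = \frac{-503 + \frac{829483}{112726}}{-2 - 1640} = - \frac{55871695}{112726 \left(-1642\right)} = \left(- \frac{55871695}{112726}\right) \left(- \frac{1}{1642}\right) = \frac{55871695}{185096092}$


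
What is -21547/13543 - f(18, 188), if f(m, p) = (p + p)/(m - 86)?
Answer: 31267/7939 ≈ 3.9384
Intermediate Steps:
f(m, p) = 2*p/(-86 + m) (f(m, p) = (2*p)/(-86 + m) = 2*p/(-86 + m))
-21547/13543 - f(18, 188) = -21547/13543 - 2*188/(-86 + 18) = -21547*1/13543 - 2*188/(-68) = -743/467 - 2*188*(-1)/68 = -743/467 - 1*(-94/17) = -743/467 + 94/17 = 31267/7939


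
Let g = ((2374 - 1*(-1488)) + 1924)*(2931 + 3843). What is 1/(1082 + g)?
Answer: 1/39195446 ≈ 2.5513e-8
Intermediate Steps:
g = 39194364 (g = ((2374 + 1488) + 1924)*6774 = (3862 + 1924)*6774 = 5786*6774 = 39194364)
1/(1082 + g) = 1/(1082 + 39194364) = 1/39195446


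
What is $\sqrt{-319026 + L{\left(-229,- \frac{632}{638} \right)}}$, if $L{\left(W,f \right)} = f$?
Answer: $\frac{i \sqrt{32464505590}}{319} \approx 564.83 i$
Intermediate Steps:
$\sqrt{-319026 + L{\left(-229,- \frac{632}{638} \right)}} = \sqrt{-319026 - \frac{632}{638}} = \sqrt{-319026 - \frac{316}{319}} = \sqrt{- \frac{101769610}{319}} = \frac{i \sqrt{32464505590}}{319}$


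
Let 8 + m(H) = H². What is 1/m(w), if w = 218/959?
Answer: -919681/7309924 ≈ -0.12581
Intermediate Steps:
w = 218/959 (w = 218*(1/959) = 218/959 ≈ 0.22732)
m(H) = -8 + H²
1/m(w) = 1/(-8 + (218/959)²) = 1/(-8 + 47524/919681) = 1/(-7309924/919681) = -919681/7309924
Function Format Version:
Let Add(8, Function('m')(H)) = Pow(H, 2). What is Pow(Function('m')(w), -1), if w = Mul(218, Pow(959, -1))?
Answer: Rational(-919681, 7309924) ≈ -0.12581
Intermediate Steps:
w = Rational(218, 959) (w = Mul(218, Rational(1, 959)) = Rational(218, 959) ≈ 0.22732)
Function('m')(H) = Add(-8, Pow(H, 2))
Pow(Function('m')(w), -1) = Pow(Add(-8, Pow(Rational(218, 959), 2)), -1) = Pow(Add(-8, Rational(47524, 919681)), -1) = Pow(Rational(-7309924, 919681), -1) = Rational(-919681, 7309924)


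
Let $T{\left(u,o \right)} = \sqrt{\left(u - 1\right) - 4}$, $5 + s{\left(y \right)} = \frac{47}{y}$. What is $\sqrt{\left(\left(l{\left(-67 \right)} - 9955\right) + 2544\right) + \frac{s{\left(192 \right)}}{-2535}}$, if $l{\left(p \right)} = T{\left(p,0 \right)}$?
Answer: $\frac{\sqrt{-18035405035 + 14601600 i \sqrt{2}}}{1560} \approx 0.049283 + 86.087 i$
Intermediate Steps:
$s{\left(y \right)} = -5 + \frac{47}{y}$
$T{\left(u,o \right)} = \sqrt{-5 + u}$ ($T{\left(u,o \right)} = \sqrt{\left(-1 + u\right) - 4} = \sqrt{-5 + u}$)
$l{\left(p \right)} = \sqrt{-5 + p}$
$\sqrt{\left(\left(l{\left(-67 \right)} - 9955\right) + 2544\right) + \frac{s{\left(192 \right)}}{-2535}} = \sqrt{\left(\left(\sqrt{-5 - 67} - 9955\right) + 2544\right) + \frac{-5 + \frac{47}{192}}{-2535}} = \sqrt{\left(\left(\sqrt{-72} - 9955\right) + 2544\right) + \left(-5 + 47 \cdot \frac{1}{192}\right) \left(- \frac{1}{2535}\right)} = \sqrt{\left(\left(6 i \sqrt{2} - 9955\right) + 2544\right) + \left(-5 + \frac{47}{192}\right) \left(- \frac{1}{2535}\right)} = \sqrt{\left(\left(-9955 + 6 i \sqrt{2}\right) + 2544\right) - - \frac{913}{486720}} = \sqrt{\left(-7411 + 6 i \sqrt{2}\right) + \frac{913}{486720}} = \sqrt{- \frac{3607081007}{486720} + 6 i \sqrt{2}}$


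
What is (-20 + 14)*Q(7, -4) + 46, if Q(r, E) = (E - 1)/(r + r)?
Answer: 337/7 ≈ 48.143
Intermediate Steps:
Q(r, E) = (-1 + E)/(2*r) (Q(r, E) = (-1 + E)/((2*r)) = (-1 + E)*(1/(2*r)) = (-1 + E)/(2*r))
(-20 + 14)*Q(7, -4) + 46 = (-20 + 14)*((1/2)*(-1 - 4)/7) + 46 = -3*(-5)/7 + 46 = -6*(-5/14) + 46 = 15/7 + 46 = 337/7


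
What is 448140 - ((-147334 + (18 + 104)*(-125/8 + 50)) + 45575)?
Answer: 2182821/4 ≈ 5.4571e+5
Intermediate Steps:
448140 - ((-147334 + (18 + 104)*(-125/8 + 50)) + 45575) = 448140 - ((-147334 + 122*(-125*⅛ + 50)) + 45575) = 448140 - ((-147334 + 122*(-125/8 + 50)) + 45575) = 448140 - ((-147334 + 122*(275/8)) + 45575) = 448140 - ((-147334 + 16775/4) + 45575) = 448140 - (-572561/4 + 45575) = 448140 - 1*(-390261/4) = 448140 + 390261/4 = 2182821/4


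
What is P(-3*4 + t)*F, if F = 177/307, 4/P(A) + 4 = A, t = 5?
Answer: -708/3377 ≈ -0.20965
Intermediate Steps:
P(A) = 4/(-4 + A)
F = 177/307 (F = 177*(1/307) = 177/307 ≈ 0.57655)
P(-3*4 + t)*F = (4/(-4 + (-3*4 + 5)))*(177/307) = (4/(-4 + (-12 + 5)))*(177/307) = (4/(-4 - 7))*(177/307) = (4/(-11))*(177/307) = (4*(-1/11))*(177/307) = -4/11*177/307 = -708/3377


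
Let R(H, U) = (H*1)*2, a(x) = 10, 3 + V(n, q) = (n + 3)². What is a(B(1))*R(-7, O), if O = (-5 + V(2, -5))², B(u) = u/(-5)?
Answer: -140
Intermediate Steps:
V(n, q) = -3 + (3 + n)² (V(n, q) = -3 + (n + 3)² = -3 + (3 + n)²)
B(u) = -u/5 (B(u) = u*(-⅕) = -u/5)
O = 289 (O = (-5 + (-3 + (3 + 2)²))² = (-5 + (-3 + 5²))² = (-5 + (-3 + 25))² = (-5 + 22)² = 17² = 289)
R(H, U) = 2*H (R(H, U) = H*2 = 2*H)
a(B(1))*R(-7, O) = 10*(2*(-7)) = 10*(-14) = -140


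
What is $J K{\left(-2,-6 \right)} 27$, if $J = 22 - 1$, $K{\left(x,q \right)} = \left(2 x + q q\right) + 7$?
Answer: $22113$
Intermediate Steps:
$K{\left(x,q \right)} = 7 + q^{2} + 2 x$ ($K{\left(x,q \right)} = \left(2 x + q^{2}\right) + 7 = \left(q^{2} + 2 x\right) + 7 = 7 + q^{2} + 2 x$)
$J = 21$
$J K{\left(-2,-6 \right)} 27 = 21 \left(7 + \left(-6\right)^{2} + 2 \left(-2\right)\right) 27 = 21 \left(7 + 36 - 4\right) 27 = 21 \cdot 39 \cdot 27 = 819 \cdot 27 = 22113$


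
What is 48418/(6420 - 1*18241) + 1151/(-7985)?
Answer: -400223701/94390685 ≈ -4.2401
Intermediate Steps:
48418/(6420 - 1*18241) + 1151/(-7985) = 48418/(6420 - 18241) + 1151*(-1/7985) = 48418/(-11821) - 1151/7985 = 48418*(-1/11821) - 1151/7985 = -48418/11821 - 1151/7985 = -400223701/94390685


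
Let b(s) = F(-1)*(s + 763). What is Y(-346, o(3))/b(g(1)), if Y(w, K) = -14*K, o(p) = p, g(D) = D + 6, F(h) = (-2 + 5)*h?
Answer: 1/55 ≈ 0.018182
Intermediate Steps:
F(h) = 3*h
g(D) = 6 + D
b(s) = -2289 - 3*s (b(s) = (3*(-1))*(s + 763) = -3*(763 + s) = -2289 - 3*s)
Y(-346, o(3))/b(g(1)) = (-14*3)/(-2289 - 3*(6 + 1)) = -42/(-2289 - 3*7) = -42/(-2289 - 21) = -42/(-2310) = -42*(-1/2310) = 1/55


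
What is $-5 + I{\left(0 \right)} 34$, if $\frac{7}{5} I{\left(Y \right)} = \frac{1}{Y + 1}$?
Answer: $\frac{135}{7} \approx 19.286$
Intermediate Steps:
$I{\left(Y \right)} = \frac{5}{7 \left(1 + Y\right)}$ ($I{\left(Y \right)} = \frac{5}{7 \left(Y + 1\right)} = \frac{5}{7 \left(1 + Y\right)}$)
$-5 + I{\left(0 \right)} 34 = -5 + \frac{5}{7 \left(1 + 0\right)} 34 = -5 + \frac{5}{7 \cdot 1} \cdot 34 = -5 + \frac{5}{7} \cdot 1 \cdot 34 = -5 + \frac{5}{7} \cdot 34 = -5 + \frac{170}{7} = \frac{135}{7}$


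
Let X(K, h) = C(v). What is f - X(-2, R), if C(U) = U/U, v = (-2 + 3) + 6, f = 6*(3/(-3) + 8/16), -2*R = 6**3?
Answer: -4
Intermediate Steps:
R = -108 (R = -1/2*6**3 = -1/2*216 = -108)
f = -3 (f = 6*(3*(-1/3) + 8*(1/16)) = 6*(-1 + 1/2) = 6*(-1/2) = -3)
v = 7 (v = 1 + 6 = 7)
C(U) = 1
X(K, h) = 1
f - X(-2, R) = -3 - 1*1 = -3 - 1 = -4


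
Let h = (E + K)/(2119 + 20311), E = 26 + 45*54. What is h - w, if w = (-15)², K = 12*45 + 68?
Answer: -2521843/11215 ≈ -224.86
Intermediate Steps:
K = 608 (K = 540 + 68 = 608)
E = 2456 (E = 26 + 2430 = 2456)
w = 225
h = 1532/11215 (h = (2456 + 608)/(2119 + 20311) = 3064/22430 = 3064*(1/22430) = 1532/11215 ≈ 0.13660)
h - w = 1532/11215 - 1*225 = 1532/11215 - 225 = -2521843/11215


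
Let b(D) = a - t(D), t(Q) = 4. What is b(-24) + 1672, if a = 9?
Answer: 1677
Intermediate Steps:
b(D) = 5 (b(D) = 9 - 1*4 = 9 - 4 = 5)
b(-24) + 1672 = 5 + 1672 = 1677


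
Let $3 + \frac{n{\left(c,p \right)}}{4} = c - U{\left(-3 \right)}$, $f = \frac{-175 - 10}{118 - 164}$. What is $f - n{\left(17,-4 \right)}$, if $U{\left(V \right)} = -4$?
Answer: $- \frac{3127}{46} \approx -67.978$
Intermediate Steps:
$f = \frac{185}{46}$ ($f = - \frac{185}{-46} = \left(-185\right) \left(- \frac{1}{46}\right) = \frac{185}{46} \approx 4.0217$)
$n{\left(c,p \right)} = 4 + 4 c$ ($n{\left(c,p \right)} = -12 + 4 \left(c - -4\right) = -12 + 4 \left(c + 4\right) = -12 + 4 \left(4 + c\right) = -12 + \left(16 + 4 c\right) = 4 + 4 c$)
$f - n{\left(17,-4 \right)} = \frac{185}{46} - \left(4 + 4 \cdot 17\right) = \frac{185}{46} - \left(4 + 68\right) = \frac{185}{46} - 72 = - \frac{3127}{46}$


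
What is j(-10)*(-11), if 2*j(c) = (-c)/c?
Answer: 11/2 ≈ 5.5000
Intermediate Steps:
j(c) = -1/2 (j(c) = ((-c)/c)/2 = (1/2)*(-1) = -1/2)
j(-10)*(-11) = -1/2*(-11) = 11/2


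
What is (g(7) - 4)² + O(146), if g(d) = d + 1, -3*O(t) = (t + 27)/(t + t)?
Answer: 13843/876 ≈ 15.803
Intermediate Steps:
O(t) = -(27 + t)/(6*t) (O(t) = -(t + 27)/(3*(t + t)) = -(27 + t)/(3*(2*t)) = -(27 + t)*1/(2*t)/3 = -(27 + t)/(6*t))
g(d) = 1 + d
(g(7) - 4)² + O(146) = ((1 + 7) - 4)² + (⅙)*(-27 - 1*146)/146 = (8 - 4)² + (⅙)*(1/146)*(-27 - 146) = 4² + (⅙)*(1/146)*(-173) = 16 - 173/876 = 13843/876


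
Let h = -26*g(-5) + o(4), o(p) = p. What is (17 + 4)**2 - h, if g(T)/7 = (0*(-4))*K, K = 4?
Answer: 437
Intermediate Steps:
g(T) = 0 (g(T) = 7*((0*(-4))*4) = 7*(0*4) = 7*0 = 0)
h = 4 (h = -26*0 + 4 = 0 + 4 = 4)
(17 + 4)**2 - h = (17 + 4)**2 - 1*4 = 21**2 - 4 = 441 - 4 = 437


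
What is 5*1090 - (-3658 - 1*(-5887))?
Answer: 3221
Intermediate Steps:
5*1090 - (-3658 - 1*(-5887)) = 5450 - (-3658 + 5887) = 5450 - 1*2229 = 5450 - 2229 = 3221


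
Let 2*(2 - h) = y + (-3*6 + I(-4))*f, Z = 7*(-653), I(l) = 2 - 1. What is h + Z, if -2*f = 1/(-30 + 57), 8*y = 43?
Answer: -1975037/432 ≈ -4571.8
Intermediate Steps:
y = 43/8 (y = (⅛)*43 = 43/8 ≈ 5.3750)
I(l) = 1
f = -1/54 (f = -1/(2*(-30 + 57)) = -½/27 = -½*1/27 = -1/54 ≈ -0.018519)
Z = -4571
h = -365/432 (h = 2 - (43/8 + (-3*6 + 1)*(-1/54))/2 = 2 - (43/8 + (-18 + 1)*(-1/54))/2 = 2 - (43/8 - 17*(-1/54))/2 = 2 - (43/8 + 17/54)/2 = 2 - ½*1229/216 = 2 - 1229/432 = -365/432 ≈ -0.84491)
h + Z = -365/432 - 4571 = -1975037/432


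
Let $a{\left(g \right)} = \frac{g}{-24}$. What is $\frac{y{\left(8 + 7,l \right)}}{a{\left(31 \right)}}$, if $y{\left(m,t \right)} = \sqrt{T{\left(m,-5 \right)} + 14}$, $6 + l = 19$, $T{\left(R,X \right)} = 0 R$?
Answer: $- \frac{24 \sqrt{14}}{31} \approx -2.8968$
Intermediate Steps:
$T{\left(R,X \right)} = 0$
$a{\left(g \right)} = - \frac{g}{24}$ ($a{\left(g \right)} = g \left(- \frac{1}{24}\right) = - \frac{g}{24}$)
$l = 13$ ($l = -6 + 19 = 13$)
$y{\left(m,t \right)} = \sqrt{14}$ ($y{\left(m,t \right)} = \sqrt{0 + 14} = \sqrt{14}$)
$\frac{y{\left(8 + 7,l \right)}}{a{\left(31 \right)}} = \frac{\sqrt{14}}{\left(- \frac{1}{24}\right) 31} = \frac{\sqrt{14}}{- \frac{31}{24}} = \sqrt{14} \left(- \frac{24}{31}\right) = - \frac{24 \sqrt{14}}{31}$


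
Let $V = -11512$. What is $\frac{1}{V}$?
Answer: $- \frac{1}{11512} \approx -8.6866 \cdot 10^{-5}$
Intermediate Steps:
$\frac{1}{V} = \frac{1}{-11512} = - \frac{1}{11512}$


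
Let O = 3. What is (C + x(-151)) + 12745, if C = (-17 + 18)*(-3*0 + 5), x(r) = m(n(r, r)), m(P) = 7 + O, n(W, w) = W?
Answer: 12760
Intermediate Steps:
m(P) = 10 (m(P) = 7 + 3 = 10)
x(r) = 10
C = 5 (C = 1*(0 + 5) = 1*5 = 5)
(C + x(-151)) + 12745 = (5 + 10) + 12745 = 15 + 12745 = 12760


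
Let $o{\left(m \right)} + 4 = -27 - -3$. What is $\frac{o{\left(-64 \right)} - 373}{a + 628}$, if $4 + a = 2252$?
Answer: $- \frac{401}{2876} \approx -0.13943$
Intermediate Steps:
$o{\left(m \right)} = -28$ ($o{\left(m \right)} = -4 - 24 = -28$)
$a = 2248$ ($a = -4 + 2252 = 2248$)
$\frac{o{\left(-64 \right)} - 373}{a + 628} = \frac{-28 - 373}{2248 + 628} = - \frac{401}{2876}$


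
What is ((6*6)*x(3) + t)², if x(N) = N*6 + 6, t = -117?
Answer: 558009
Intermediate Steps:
x(N) = 6 + 6*N (x(N) = 6*N + 6 = 6 + 6*N)
((6*6)*x(3) + t)² = ((6*6)*(6 + 6*3) - 117)² = (36*(6 + 18) - 117)² = (36*24 - 117)² = (864 - 117)² = 747² = 558009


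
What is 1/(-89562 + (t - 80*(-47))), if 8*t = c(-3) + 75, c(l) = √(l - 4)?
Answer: -686341/58882996036 - I*√7/58882996036 ≈ -1.1656e-5 - 4.4932e-11*I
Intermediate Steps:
c(l) = √(-4 + l)
t = 75/8 + I*√7/8 (t = (√(-4 - 3) + 75)/8 = (√(-7) + 75)/8 = (I*√7 + 75)/8 = (75 + I*√7)/8 = 75/8 + I*√7/8 ≈ 9.375 + 0.33072*I)
1/(-89562 + (t - 80*(-47))) = 1/(-89562 + ((75/8 + I*√7/8) - 80*(-47))) = 1/(-89562 + ((75/8 + I*√7/8) + 3760)) = 1/(-89562 + (30155/8 + I*√7/8)) = 1/(-686341/8 + I*√7/8)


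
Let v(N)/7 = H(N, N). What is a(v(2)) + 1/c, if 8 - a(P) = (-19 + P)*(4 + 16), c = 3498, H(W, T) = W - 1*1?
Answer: 867505/3498 ≈ 248.00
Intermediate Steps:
H(W, T) = -1 + W (H(W, T) = W - 1 = -1 + W)
v(N) = -7 + 7*N (v(N) = 7*(-1 + N) = -7 + 7*N)
a(P) = 388 - 20*P (a(P) = 8 - (-19 + P)*(4 + 16) = 8 - (-19 + P)*20 = 8 - (-380 + 20*P) = 8 + (380 - 20*P) = 388 - 20*P)
a(v(2)) + 1/c = (388 - 20*(-7 + 7*2)) + 1/3498 = (388 - 20*(-7 + 14)) + 1/3498 = (388 - 20*7) + 1/3498 = (388 - 140) + 1/3498 = 248 + 1/3498 = 867505/3498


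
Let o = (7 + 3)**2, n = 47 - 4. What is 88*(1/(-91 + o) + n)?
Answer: 34144/9 ≈ 3793.8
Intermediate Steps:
n = 43
o = 100 (o = 10**2 = 100)
88*(1/(-91 + o) + n) = 88*(1/(-91 + 100) + 43) = 88*(1/9 + 43) = 88*(388/9) = 34144/9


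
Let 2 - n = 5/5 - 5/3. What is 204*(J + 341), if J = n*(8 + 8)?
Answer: 78268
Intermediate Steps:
n = 8/3 (n = 2 - (5/5 - 5/3) = 2 - (5*(1/5) - 5*1/3) = 2 - (1 - 5/3) = 2 - 1*(-2/3) = 2 + 2/3 = 8/3 ≈ 2.6667)
J = 128/3 (J = 8*(8 + 8)/3 = (8/3)*16 = 128/3 ≈ 42.667)
204*(J + 341) = 204*(128/3 + 341) = 204*(1151/3) = 78268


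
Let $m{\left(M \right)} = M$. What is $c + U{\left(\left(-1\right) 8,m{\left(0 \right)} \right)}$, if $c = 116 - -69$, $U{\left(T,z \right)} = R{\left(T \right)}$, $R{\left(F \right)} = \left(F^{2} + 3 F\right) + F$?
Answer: $217$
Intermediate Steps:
$R{\left(F \right)} = F^{2} + 4 F$
$U{\left(T,z \right)} = T \left(4 + T\right)$
$c = 185$ ($c = 116 + 69 = 185$)
$c + U{\left(\left(-1\right) 8,m{\left(0 \right)} \right)} = 185 + \left(-1\right) 8 \left(4 - 8\right) = 185 - 8 \left(4 - 8\right) = 185 - -32 = 185 + 32 = 217$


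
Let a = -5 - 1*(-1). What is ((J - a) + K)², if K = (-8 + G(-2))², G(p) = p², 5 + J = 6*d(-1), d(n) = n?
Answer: 81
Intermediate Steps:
J = -11 (J = -5 + 6*(-1) = -5 - 6 = -11)
a = -4 (a = -5 + 1 = -4)
K = 16 (K = (-8 + (-2)²)² = (-8 + 4)² = (-4)² = 16)
((J - a) + K)² = ((-11 - 1*(-4)) + 16)² = ((-11 + 4) + 16)² = (-7 + 16)² = 9² = 81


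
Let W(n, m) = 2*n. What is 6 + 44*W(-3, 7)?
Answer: -258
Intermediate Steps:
6 + 44*W(-3, 7) = 6 + 44*(2*(-3)) = 6 + 44*(-6) = 6 - 264 = -258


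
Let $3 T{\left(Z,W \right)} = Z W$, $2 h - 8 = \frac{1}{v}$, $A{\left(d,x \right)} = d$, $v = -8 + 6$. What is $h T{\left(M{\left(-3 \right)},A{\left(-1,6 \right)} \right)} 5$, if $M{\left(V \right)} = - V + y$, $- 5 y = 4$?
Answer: $- \frac{55}{4} \approx -13.75$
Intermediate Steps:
$v = -2$
$y = - \frac{4}{5}$ ($y = \left(- \frac{1}{5}\right) 4 = - \frac{4}{5} \approx -0.8$)
$h = \frac{15}{4}$ ($h = 4 + \frac{1}{2 \left(-2\right)} = 4 + \frac{1}{2} \left(- \frac{1}{2}\right) = 4 - \frac{1}{4} = \frac{15}{4} \approx 3.75$)
$M{\left(V \right)} = - \frac{4}{5} - V$ ($M{\left(V \right)} = - V - \frac{4}{5} = - \frac{4}{5} - V$)
$T{\left(Z,W \right)} = \frac{W Z}{3}$ ($T{\left(Z,W \right)} = \frac{Z W}{3} = \frac{W Z}{3}$)
$h T{\left(M{\left(-3 \right)},A{\left(-1,6 \right)} \right)} 5 = \frac{15 \cdot \frac{1}{3} \left(-1\right) \left(- \frac{4}{5} - -3\right)}{4} \cdot 5 = \frac{15 \cdot \frac{1}{3} \left(-1\right) \left(- \frac{4}{5} + 3\right)}{4} \cdot 5 = \frac{15 \cdot \frac{1}{3} \left(-1\right) \frac{11}{5}}{4} \cdot 5 = \frac{15}{4} \left(- \frac{11}{15}\right) 5 = \left(- \frac{11}{4}\right) 5 = - \frac{55}{4}$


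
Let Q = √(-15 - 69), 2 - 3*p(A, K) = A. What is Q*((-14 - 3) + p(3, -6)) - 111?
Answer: -111 - 104*I*√21/3 ≈ -111.0 - 158.86*I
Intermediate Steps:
p(A, K) = ⅔ - A/3
Q = 2*I*√21 (Q = √(-84) = 2*I*√21 ≈ 9.1651*I)
Q*((-14 - 3) + p(3, -6)) - 111 = (2*I*√21)*((-14 - 3) + (⅔ - ⅓*3)) - 111 = (2*I*√21)*(-17 + (⅔ - 1)) - 111 = (2*I*√21)*(-17 - ⅓) - 111 = (2*I*√21)*(-52/3) - 111 = -104*I*√21/3 - 111 = -111 - 104*I*√21/3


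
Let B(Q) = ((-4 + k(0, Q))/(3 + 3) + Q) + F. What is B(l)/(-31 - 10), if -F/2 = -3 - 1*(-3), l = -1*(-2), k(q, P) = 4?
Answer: -2/41 ≈ -0.048781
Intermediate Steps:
l = 2
F = 0 (F = -2*(-3 - 1*(-3)) = -2*(-3 + 3) = -2*0 = 0)
B(Q) = Q (B(Q) = ((-4 + 4)/(3 + 3) + Q) + 0 = (0/6 + Q) + 0 = (0*(⅙) + Q) + 0 = (0 + Q) + 0 = Q + 0 = Q)
B(l)/(-31 - 10) = 2/(-31 - 10) = 2/(-41) = -1/41*2 = -2/41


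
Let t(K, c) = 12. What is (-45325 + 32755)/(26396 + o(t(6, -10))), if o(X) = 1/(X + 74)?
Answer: -1081020/2270057 ≈ -0.47621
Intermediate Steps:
o(X) = 1/(74 + X)
(-45325 + 32755)/(26396 + o(t(6, -10))) = (-45325 + 32755)/(26396 + 1/(74 + 12)) = -12570/(26396 + 1/86) = -12570/2270057/86 = -12570*86/2270057 = -1081020/2270057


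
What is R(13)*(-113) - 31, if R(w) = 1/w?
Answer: -516/13 ≈ -39.692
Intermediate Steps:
R(w) = 1/w
R(13)*(-113) - 31 = -113/13 - 31 = -516/13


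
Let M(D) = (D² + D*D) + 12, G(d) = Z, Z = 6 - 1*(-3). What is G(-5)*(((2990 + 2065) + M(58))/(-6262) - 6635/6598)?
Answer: -268586505/10329169 ≈ -26.003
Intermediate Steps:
Z = 9 (Z = 6 + 3 = 9)
G(d) = 9
M(D) = 12 + 2*D² (M(D) = (D² + D²) + 12 = 2*D² + 12 = 12 + 2*D²)
G(-5)*(((2990 + 2065) + M(58))/(-6262) - 6635/6598) = 9*(((2990 + 2065) + (12 + 2*58²))/(-6262) - 6635/6598) = 9*((5055 + (12 + 2*3364))*(-1/6262) - 6635*1/6598) = 9*((5055 + (12 + 6728))*(-1/6262) - 6635/6598) = 9*((5055 + 6740)*(-1/6262) - 6635/6598) = 9*(11795*(-1/6262) - 6635/6598) = 9*(-11795/6262 - 6635/6598) = 9*(-29842945/10329169) = -268586505/10329169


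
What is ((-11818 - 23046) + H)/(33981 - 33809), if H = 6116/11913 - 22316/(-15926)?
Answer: -150324074557/741657894 ≈ -202.69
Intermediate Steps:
H = 16511542/8623929 (H = 6116*(1/11913) - 22316*(-1/15926) = 556/1083 + 11158/7963 = 16511542/8623929 ≈ 1.9146)
((-11818 - 23046) + H)/(33981 - 33809) = ((-11818 - 23046) + 16511542/8623929)/(33981 - 33809) = (-34864 + 16511542/8623929)/172 = -300648149114/8623929*1/172 = -150324074557/741657894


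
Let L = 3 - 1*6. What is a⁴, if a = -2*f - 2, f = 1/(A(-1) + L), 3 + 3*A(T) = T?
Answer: 160000/28561 ≈ 5.6020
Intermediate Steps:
A(T) = -1 + T/3
L = -3 (L = 3 - 6 = -3)
f = -3/13 (f = 1/((-1 + (⅓)*(-1)) - 3) = 1/((-1 - ⅓) - 3) = 1/(-4/3 - 3) = 1/(-13/3) = -3/13 ≈ -0.23077)
a = -20/13 (a = -2*(-3/13) - 2 = 6/13 - 2 = -20/13 ≈ -1.5385)
a⁴ = (-20/13)⁴ = 160000/28561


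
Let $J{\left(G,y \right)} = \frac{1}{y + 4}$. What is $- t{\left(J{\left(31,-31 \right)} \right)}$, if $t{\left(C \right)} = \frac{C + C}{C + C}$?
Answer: $-1$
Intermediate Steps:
$J{\left(G,y \right)} = \frac{1}{4 + y}$
$t{\left(C \right)} = 1$ ($t{\left(C \right)} = \frac{2 C}{2 C} = 2 C \frac{1}{2 C} = 1$)
$- t{\left(J{\left(31,-31 \right)} \right)} = \left(-1\right) 1 = -1$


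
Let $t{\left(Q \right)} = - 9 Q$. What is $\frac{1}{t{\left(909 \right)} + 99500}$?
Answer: $\frac{1}{91319} \approx 1.0951 \cdot 10^{-5}$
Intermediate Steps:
$\frac{1}{t{\left(909 \right)} + 99500} = \frac{1}{\left(-9\right) 909 + 99500} = \frac{1}{-8181 + 99500} = \frac{1}{91319}$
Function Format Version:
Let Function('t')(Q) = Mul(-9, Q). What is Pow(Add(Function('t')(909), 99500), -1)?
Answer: Rational(1, 91319) ≈ 1.0951e-5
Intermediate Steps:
Pow(Add(Function('t')(909), 99500), -1) = Pow(Add(Mul(-9, 909), 99500), -1) = Pow(Add(-8181, 99500), -1) = Pow(91319, -1) = Rational(1, 91319)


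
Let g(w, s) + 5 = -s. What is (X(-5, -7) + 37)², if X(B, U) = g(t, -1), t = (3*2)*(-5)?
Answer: 1089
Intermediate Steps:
t = -30 (t = 6*(-5) = -30)
g(w, s) = -5 - s
X(B, U) = -4 (X(B, U) = -5 - 1*(-1) = -5 + 1 = -4)
(X(-5, -7) + 37)² = (-4 + 37)² = 33² = 1089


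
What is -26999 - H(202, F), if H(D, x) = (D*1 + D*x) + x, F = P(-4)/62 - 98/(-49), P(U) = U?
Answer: -855411/31 ≈ -27594.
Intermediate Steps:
F = 60/31 (F = -4/62 - 98/(-49) = -4*1/62 - 98*(-1/49) = -2/31 + 2 = 60/31 ≈ 1.9355)
H(D, x) = D + x + D*x (H(D, x) = (D + D*x) + x = D + x + D*x)
-26999 - H(202, F) = -26999 - (202 + 60/31 + 202*(60/31)) = -26999 - (202 + 60/31 + 12120/31) = -26999 - 1*18442/31 = -26999 - 18442/31 = -855411/31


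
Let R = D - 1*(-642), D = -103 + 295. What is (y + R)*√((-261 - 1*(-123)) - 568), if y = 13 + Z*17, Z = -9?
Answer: 694*I*√706 ≈ 18440.0*I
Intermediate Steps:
y = -140 (y = 13 - 9*17 = 13 - 153 = -140)
D = 192
R = 834 (R = 192 - 1*(-642) = 192 + 642 = 834)
(y + R)*√((-261 - 1*(-123)) - 568) = (-140 + 834)*√((-261 - 1*(-123)) - 568) = 694*√((-261 + 123) - 568) = 694*√(-138 - 568) = 694*√(-706) = 694*(I*√706) = 694*I*√706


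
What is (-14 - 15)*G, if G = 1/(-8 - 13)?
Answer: 29/21 ≈ 1.3810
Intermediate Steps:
G = -1/21 (G = 1/(-21) = -1/21 ≈ -0.047619)
(-14 - 15)*G = (-14 - 15)*(-1/21) = -29*(-1/21) = 29/21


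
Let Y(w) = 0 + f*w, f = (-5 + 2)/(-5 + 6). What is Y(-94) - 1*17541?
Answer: -17259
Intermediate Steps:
f = -3 (f = -3/1 = -3*1 = -3)
Y(w) = -3*w (Y(w) = 0 - 3*w = -3*w)
Y(-94) - 1*17541 = -3*(-94) - 1*17541 = 282 - 17541 = -17259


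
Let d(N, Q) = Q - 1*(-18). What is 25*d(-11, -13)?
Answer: 125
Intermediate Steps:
d(N, Q) = 18 + Q (d(N, Q) = Q + 18 = 18 + Q)
25*d(-11, -13) = 25*(18 - 13) = 25*5 = 125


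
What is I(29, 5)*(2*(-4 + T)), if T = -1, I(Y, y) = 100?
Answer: -1000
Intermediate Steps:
I(29, 5)*(2*(-4 + T)) = 100*(2*(-4 - 1)) = 100*(2*(-5)) = 100*(-10) = -1000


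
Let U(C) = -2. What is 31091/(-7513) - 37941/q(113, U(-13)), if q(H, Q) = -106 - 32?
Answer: 93586725/345598 ≈ 270.80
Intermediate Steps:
q(H, Q) = -138
31091/(-7513) - 37941/q(113, U(-13)) = 31091/(-7513) - 37941/(-138) = 31091*(-1/7513) - 37941*(-1/138) = -31091/7513 + 12647/46 = 93586725/345598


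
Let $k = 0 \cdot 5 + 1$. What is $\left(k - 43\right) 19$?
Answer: $-798$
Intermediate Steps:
$k = 1$ ($k = 0 + 1 = 1$)
$\left(k - 43\right) 19 = \left(1 - 43\right) 19 = \left(-42\right) 19 = -798$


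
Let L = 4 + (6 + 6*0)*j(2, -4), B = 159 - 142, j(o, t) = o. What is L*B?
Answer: 272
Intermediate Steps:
B = 17
L = 16 (L = 4 + (6 + 6*0)*2 = 4 + (6 + 0)*2 = 4 + 6*2 = 4 + 12 = 16)
L*B = 16*17 = 272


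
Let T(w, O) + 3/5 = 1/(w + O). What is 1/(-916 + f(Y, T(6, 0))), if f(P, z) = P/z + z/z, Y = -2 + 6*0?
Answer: -13/11835 ≈ -0.0010984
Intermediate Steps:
T(w, O) = -⅗ + 1/(O + w) (T(w, O) = -⅗ + 1/(w + O) = -⅗ + 1/(O + w))
Y = -2 (Y = -2 + 0 = -2)
f(P, z) = 1 + P/z (f(P, z) = P/z + 1 = 1 + P/z)
1/(-916 + f(Y, T(6, 0))) = 1/(-916 + (-2 + (5 - 3*0 - 3*6)/(5*(0 + 6)))/(((5 - 3*0 - 3*6)/(5*(0 + 6))))) = 1/(-916 + (-2 + (⅕)*(5 + 0 - 18)/6)/(((⅕)*(5 + 0 - 18)/6))) = 1/(-916 + (-2 + (⅕)*(⅙)*(-13))/(((⅕)*(⅙)*(-13)))) = 1/(-916 + (-2 - 13/30)/(-13/30)) = 1/(-916 - 30/13*(-73/30)) = 1/(-916 + 73/13) = 1/(-11835/13) = -13/11835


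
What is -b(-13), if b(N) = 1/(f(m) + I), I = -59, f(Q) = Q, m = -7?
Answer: 1/66 ≈ 0.015152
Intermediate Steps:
b(N) = -1/66 (b(N) = 1/(-7 - 59) = 1/(-66) = -1/66)
-b(-13) = -1*(-1/66) = 1/66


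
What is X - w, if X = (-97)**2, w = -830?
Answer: 10239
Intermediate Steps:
X = 9409
X - w = 9409 - 1*(-830) = 9409 + 830 = 10239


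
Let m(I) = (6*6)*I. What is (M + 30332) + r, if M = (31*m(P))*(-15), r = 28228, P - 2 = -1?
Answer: 41820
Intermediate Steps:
P = 1 (P = 2 - 1 = 1)
m(I) = 36*I
M = -16740 (M = (31*(36*1))*(-15) = (31*36)*(-15) = 1116*(-15) = -16740)
(M + 30332) + r = (-16740 + 30332) + 28228 = 13592 + 28228 = 41820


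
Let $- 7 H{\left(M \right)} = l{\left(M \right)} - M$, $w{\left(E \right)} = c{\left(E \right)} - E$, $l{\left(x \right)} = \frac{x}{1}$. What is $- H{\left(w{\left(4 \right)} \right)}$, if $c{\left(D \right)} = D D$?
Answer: $0$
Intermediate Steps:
$l{\left(x \right)} = x$ ($l{\left(x \right)} = x 1 = x$)
$c{\left(D \right)} = D^{2}$
$w{\left(E \right)} = E^{2} - E$
$H{\left(M \right)} = 0$ ($H{\left(M \right)} = - \frac{M - M}{7} = \left(- \frac{1}{7}\right) 0 = 0$)
$- H{\left(w{\left(4 \right)} \right)} = \left(-1\right) 0 = 0$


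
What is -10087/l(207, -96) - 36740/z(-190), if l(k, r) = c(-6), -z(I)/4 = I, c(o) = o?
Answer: 93071/57 ≈ 1632.8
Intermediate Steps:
z(I) = -4*I
l(k, r) = -6
-10087/l(207, -96) - 36740/z(-190) = -10087/(-6) - 36740/((-4*(-190))) = -10087*(-1/6) - 36740/760 = 10087/6 - 36740*1/760 = 10087/6 - 1837/38 = 93071/57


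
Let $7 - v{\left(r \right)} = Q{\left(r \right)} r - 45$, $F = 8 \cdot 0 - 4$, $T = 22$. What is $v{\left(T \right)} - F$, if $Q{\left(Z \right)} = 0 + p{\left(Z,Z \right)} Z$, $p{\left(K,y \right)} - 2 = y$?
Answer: $-11560$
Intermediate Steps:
$F = -4$ ($F = 0 - 4 = -4$)
$p{\left(K,y \right)} = 2 + y$
$Q{\left(Z \right)} = Z \left(2 + Z\right)$ ($Q{\left(Z \right)} = 0 + \left(2 + Z\right) Z = 0 + Z \left(2 + Z\right) = Z \left(2 + Z\right)$)
$v{\left(r \right)} = 52 - r^{2} \left(2 + r\right)$ ($v{\left(r \right)} = 7 - \left(r \left(2 + r\right) r - 45\right) = 7 - \left(r^{2} \left(2 + r\right) - 45\right) = 7 - \left(-45 + r^{2} \left(2 + r\right)\right) = 52 - r^{2} \left(2 + r\right)$)
$v{\left(T \right)} - F = \left(52 - 22^{2} \left(2 + 22\right)\right) - -4 = \left(52 - 484 \cdot 24\right) + 4 = \left(52 - 11616\right) + 4 = -11564 + 4 = -11560$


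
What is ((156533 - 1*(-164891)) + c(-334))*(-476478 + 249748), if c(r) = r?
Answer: -72800735700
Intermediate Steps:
((156533 - 1*(-164891)) + c(-334))*(-476478 + 249748) = ((156533 - 1*(-164891)) - 334)*(-476478 + 249748) = ((156533 + 164891) - 334)*(-226730) = (321424 - 334)*(-226730) = 321090*(-226730) = -72800735700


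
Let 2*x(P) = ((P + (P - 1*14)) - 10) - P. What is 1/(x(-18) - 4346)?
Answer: -1/4367 ≈ -0.00022899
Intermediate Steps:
x(P) = -12 + P/2 (x(P) = (((P + (P - 1*14)) - 10) - P)/2 = (((P + (P - 14)) - 10) - P)/2 = (((P + (-14 + P)) - 10) - P)/2 = (((-14 + 2*P) - 10) - P)/2 = ((-24 + 2*P) - P)/2 = (-24 + P)/2 = -12 + P/2)
1/(x(-18) - 4346) = 1/((-12 + (½)*(-18)) - 4346) = 1/((-12 - 9) - 4346) = 1/(-21 - 4346) = 1/(-4367) = -1/4367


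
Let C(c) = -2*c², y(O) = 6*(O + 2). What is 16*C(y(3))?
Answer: -28800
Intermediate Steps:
y(O) = 12 + 6*O (y(O) = 6*(2 + O) = 12 + 6*O)
16*C(y(3)) = 16*(-2*(12 + 6*3)²) = 16*(-2*(12 + 18)²) = 16*(-2*30²) = 16*(-2*900) = 16*(-1800) = -28800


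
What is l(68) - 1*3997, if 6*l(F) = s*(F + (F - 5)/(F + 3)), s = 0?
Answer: -3997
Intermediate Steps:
l(F) = 0 (l(F) = (0*(F + (F - 5)/(F + 3)))/6 = (0*(F + (-5 + F)/(3 + F)))/6 = (⅙)*0 = 0)
l(68) - 1*3997 = 0 - 1*3997 = 0 - 3997 = -3997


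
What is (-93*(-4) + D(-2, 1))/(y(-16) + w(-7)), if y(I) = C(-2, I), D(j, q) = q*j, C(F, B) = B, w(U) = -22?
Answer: -185/19 ≈ -9.7368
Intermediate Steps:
D(j, q) = j*q
y(I) = I
(-93*(-4) + D(-2, 1))/(y(-16) + w(-7)) = (-93*(-4) - 2*1)/(-16 - 22) = (372 - 2)/(-38) = 370*(-1/38) = -185/19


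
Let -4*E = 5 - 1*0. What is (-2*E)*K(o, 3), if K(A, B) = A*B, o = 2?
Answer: 15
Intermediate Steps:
E = -5/4 (E = -(5 - 1*0)/4 = -(5 + 0)/4 = -¼*5 = -5/4 ≈ -1.2500)
(-2*E)*K(o, 3) = (-2*(-5/4))*(2*3) = (5/2)*6 = 15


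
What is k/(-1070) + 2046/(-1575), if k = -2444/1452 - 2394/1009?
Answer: -5922217379/4572233050 ≈ -1.2953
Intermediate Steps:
k = -1485521/366267 (k = -2444*1/1452 - 2394*1/1009 = -611/363 - 2394/1009 = -1485521/366267 ≈ -4.0558)
k/(-1070) + 2046/(-1575) = -1485521/366267/(-1070) + 2046/(-1575) = -1485521/366267*(-1/1070) + 2046*(-1/1575) = 1485521/391905690 - 682/525 = -5922217379/4572233050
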